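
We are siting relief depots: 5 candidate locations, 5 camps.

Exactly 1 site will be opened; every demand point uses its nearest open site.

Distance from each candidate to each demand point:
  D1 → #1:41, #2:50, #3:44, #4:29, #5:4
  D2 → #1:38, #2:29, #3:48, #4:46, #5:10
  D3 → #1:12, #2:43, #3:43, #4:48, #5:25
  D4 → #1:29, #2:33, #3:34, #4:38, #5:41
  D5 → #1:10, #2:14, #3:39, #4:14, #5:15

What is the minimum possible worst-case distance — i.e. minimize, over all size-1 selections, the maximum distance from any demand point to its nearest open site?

39

Open {D5}.
  Farthest demand point is #3 at distance 39 (to D5); all others are ≤ 39.
With {D4} the worst case is 41.
With {D2} the worst case is 48.
No size-1 selection achieves below 39.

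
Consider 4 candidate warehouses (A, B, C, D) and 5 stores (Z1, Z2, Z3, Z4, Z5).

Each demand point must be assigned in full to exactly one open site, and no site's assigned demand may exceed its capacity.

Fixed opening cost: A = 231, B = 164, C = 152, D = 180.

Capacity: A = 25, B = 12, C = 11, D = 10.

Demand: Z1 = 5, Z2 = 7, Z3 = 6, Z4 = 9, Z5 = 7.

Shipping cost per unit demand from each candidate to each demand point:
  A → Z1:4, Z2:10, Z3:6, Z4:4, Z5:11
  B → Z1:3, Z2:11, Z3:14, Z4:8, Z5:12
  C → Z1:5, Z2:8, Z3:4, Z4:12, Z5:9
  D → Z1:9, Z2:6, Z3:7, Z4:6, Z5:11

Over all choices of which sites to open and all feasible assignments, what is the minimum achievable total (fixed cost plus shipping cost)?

Open {A, C}; cheapest assignment that respects the capacities:
  A (cap 25, load 23): Z2, Z4, Z5 — cost 7×10 + 9×4 + 7×11 = 183
  C (cap 11, load 11): Z1, Z3 — cost 5×5 + 6×4 = 49
  Shipping 232, fixed 383 → total 615.
  Any other capacity-feasible assignment to {A, C} ships for at least 232.
Compare {A, B}: its best feasible assignment gives total 636.
Compare {A, D}: its best feasible assignment gives total 668.
Every other set of open sites that can feasibly serve all demand totals ≥ 636 even under its best assignment. Minimum: 615.

615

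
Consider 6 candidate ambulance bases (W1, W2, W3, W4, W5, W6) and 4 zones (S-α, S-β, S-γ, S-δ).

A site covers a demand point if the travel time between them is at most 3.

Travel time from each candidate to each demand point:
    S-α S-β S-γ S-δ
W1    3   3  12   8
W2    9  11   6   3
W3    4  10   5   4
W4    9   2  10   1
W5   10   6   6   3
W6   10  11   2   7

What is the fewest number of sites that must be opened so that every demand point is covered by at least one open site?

3

Coverage sets (demand points within 3 of each site):
  W1: {S-α, S-β}
  W2: {S-δ}
  W3: {}
  W4: {S-β, S-δ}
  W5: {S-δ}
  W6: {S-γ}
No 2 sites suffice: every size-2 union leaves at least one demand point uncovered.
But {W1, W2, W6} covers everything, so the minimum is 3.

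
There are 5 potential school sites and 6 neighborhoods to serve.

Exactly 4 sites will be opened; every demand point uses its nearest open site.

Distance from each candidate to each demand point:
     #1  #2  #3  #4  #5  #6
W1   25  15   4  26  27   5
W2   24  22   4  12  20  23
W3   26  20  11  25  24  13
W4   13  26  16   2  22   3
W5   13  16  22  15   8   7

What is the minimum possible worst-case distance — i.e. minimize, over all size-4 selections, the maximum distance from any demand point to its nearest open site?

Open {W1, W2, W3, W5}.
  Farthest demand point is #2 at distance 15 (to W1); all others are ≤ 15.
With {W1, W2, W4, W5} the worst case is 15.
With {W1, W3, W4, W5} the worst case is 15.
No size-4 selection achieves below 15.

15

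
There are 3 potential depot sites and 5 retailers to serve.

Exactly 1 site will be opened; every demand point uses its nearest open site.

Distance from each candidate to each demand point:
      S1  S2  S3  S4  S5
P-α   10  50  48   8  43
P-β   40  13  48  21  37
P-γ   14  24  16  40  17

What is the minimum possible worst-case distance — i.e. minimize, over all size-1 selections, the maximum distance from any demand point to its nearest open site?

Open {P-γ}.
  Farthest demand point is S4 at distance 40 (to P-γ); all others are ≤ 40.
With {P-β} the worst case is 48.
With {P-α} the worst case is 50.
No size-1 selection achieves below 40.

40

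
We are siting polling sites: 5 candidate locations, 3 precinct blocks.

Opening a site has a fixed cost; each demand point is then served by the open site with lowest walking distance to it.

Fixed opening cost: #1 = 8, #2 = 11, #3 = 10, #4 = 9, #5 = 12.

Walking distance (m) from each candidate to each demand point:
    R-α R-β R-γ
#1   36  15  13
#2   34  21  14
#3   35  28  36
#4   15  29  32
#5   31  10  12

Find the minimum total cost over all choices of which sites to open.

Open {#4, #5}: assign each demand point to its cheapest open site.
  R-α→#4 15, R-β→#5 10, R-γ→#5 12
  walking distance 37, fixed 21 → total 58.
Compare {#1, #4}: walking distance 43 + fixed 17 = 60.
Compare {#5}: walking distance 53 + fixed 12 = 65.
Compare {#1, #4, #5}: walking distance 37 + fixed 29 = 66.
All other subsets cost ≥ 60. Minimum total cost: 58.

58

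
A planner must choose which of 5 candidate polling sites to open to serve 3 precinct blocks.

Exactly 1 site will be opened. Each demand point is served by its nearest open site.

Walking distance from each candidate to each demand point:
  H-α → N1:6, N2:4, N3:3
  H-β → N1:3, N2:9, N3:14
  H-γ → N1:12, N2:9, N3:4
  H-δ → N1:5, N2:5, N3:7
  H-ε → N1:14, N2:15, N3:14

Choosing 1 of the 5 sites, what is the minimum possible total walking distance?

Open {H-α}.
  N1→H-α 6, N2→H-α 4, N3→H-α 3  ⇒ total 13.
Compare {H-δ}: total 17.
Compare {H-γ}: total 25.
No size-1 selection does better; minimum is 13.

13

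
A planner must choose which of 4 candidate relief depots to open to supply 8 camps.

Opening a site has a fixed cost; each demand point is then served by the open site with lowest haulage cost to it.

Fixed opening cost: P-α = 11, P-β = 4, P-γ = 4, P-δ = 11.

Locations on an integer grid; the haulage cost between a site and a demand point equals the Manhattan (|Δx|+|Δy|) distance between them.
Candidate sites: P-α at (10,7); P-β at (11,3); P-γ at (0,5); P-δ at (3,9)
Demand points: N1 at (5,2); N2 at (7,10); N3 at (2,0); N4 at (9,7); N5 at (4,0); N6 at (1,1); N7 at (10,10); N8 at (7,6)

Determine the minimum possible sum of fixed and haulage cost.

Open {P-α, P-γ}: assign each demand point to its cheapest open site.
  N1→P-γ 8, N2→P-α 6, N3→P-γ 7, N4→P-α 1, N5→P-γ 9, N6→P-γ 5, N7→P-α 3, N8→P-α 4
  haulage cost 43, fixed 15 → total 58.
Compare {P-α, P-β, P-γ}: haulage cost 42 + fixed 19 = 61.
Compare {P-β, P-γ}: haulage cost 60 + fixed 8 = 68.
Compare {P-α, P-γ, P-δ}: haulage cost 42 + fixed 26 = 68.
All other subsets cost ≥ 61. Minimum total cost: 58.

58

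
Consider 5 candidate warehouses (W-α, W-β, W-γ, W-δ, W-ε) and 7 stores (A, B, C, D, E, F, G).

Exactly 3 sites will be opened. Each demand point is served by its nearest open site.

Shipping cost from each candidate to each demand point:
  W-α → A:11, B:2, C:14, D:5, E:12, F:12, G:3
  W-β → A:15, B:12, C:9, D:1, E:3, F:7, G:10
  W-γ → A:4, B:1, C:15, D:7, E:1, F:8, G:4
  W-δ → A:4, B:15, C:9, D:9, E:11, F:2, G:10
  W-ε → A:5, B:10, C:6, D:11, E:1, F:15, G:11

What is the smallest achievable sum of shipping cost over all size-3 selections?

22

Open {W-β, W-γ, W-δ}.
  A→W-γ 4, B→W-γ 1, C→W-β 9, D→W-β 1, E→W-γ 1, F→W-δ 2, G→W-γ 4  ⇒ total 22.
Compare {W-α, W-δ, W-ε}: total 23.
Compare {W-α, W-β, W-δ}: total 24.
No size-3 selection does better; minimum is 22.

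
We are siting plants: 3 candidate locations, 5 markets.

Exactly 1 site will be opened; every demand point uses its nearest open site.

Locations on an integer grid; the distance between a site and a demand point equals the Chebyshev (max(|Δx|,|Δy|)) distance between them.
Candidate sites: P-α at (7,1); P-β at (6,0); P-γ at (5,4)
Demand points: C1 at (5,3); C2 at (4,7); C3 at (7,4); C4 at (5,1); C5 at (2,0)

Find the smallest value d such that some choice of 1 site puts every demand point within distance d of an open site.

Open {P-γ}.
  Farthest demand point is C5 at distance 4 (to P-γ); all others are ≤ 4.
With {P-α} the worst case is 6.
With {P-β} the worst case is 7.
No size-1 selection achieves below 4.

4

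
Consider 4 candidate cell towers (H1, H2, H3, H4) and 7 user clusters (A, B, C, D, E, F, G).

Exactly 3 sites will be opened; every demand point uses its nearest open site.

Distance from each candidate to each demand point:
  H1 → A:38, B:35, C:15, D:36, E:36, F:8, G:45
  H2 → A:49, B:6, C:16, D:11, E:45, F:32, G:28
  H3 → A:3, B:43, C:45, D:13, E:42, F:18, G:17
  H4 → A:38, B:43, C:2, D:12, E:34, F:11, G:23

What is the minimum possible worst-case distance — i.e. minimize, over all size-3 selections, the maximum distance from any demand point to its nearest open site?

34

Open {H2, H3, H4}.
  Farthest demand point is E at distance 34 (to H4); all others are ≤ 34.
With {H1, H3, H4} the worst case is 35.
With {H1, H2, H3} the worst case is 36.
No size-3 selection achieves below 34.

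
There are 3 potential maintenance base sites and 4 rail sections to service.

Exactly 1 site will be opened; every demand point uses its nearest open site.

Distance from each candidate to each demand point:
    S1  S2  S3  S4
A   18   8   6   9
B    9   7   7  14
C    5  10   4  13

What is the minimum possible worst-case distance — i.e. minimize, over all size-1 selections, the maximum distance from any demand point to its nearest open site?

13

Open {C}.
  Farthest demand point is S4 at distance 13 (to C); all others are ≤ 13.
With {B} the worst case is 14.
With {A} the worst case is 18.
No size-1 selection achieves below 13.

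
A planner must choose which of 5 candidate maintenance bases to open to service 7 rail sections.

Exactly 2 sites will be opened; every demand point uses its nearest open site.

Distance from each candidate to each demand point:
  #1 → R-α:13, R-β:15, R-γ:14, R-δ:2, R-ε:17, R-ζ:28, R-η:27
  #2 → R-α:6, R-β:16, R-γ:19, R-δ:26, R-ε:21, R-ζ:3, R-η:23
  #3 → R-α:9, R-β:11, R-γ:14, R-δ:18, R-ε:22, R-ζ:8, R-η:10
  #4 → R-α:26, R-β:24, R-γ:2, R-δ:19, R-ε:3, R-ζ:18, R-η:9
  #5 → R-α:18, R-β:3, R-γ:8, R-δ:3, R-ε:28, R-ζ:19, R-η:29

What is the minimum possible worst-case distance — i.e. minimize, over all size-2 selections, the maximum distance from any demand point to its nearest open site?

17

Open {#1, #3}.
  Farthest demand point is R-ε at distance 17 (to #1); all others are ≤ 17.
With {#1, #4} the worst case is 18.
With {#3, #4} the worst case is 18.
No size-2 selection achieves below 17.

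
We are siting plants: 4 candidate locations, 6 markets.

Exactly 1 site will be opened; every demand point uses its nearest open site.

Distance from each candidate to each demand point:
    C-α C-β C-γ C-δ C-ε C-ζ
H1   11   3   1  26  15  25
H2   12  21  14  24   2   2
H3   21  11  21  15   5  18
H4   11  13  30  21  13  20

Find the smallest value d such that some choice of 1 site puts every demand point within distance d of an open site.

21

Open {H3}.
  Farthest demand point is C-α at distance 21 (to H3); all others are ≤ 21.
With {H2} the worst case is 24.
With {H1} the worst case is 26.
No size-1 selection achieves below 21.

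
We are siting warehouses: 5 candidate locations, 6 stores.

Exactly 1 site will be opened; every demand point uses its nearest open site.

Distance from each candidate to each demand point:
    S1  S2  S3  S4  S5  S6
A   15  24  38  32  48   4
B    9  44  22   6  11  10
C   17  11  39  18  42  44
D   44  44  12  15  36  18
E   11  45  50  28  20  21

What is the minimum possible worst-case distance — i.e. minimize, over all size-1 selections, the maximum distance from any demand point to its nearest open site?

44

Open {B}.
  Farthest demand point is S2 at distance 44 (to B); all others are ≤ 44.
With {C} the worst case is 44.
With {D} the worst case is 44.
No size-1 selection achieves below 44.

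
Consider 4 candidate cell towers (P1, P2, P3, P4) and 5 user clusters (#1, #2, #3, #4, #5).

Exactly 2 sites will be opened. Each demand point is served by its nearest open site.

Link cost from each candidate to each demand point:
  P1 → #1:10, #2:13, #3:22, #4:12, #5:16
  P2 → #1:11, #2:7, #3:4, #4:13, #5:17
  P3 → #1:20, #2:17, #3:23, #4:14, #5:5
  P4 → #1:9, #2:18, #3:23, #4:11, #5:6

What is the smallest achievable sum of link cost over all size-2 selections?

37

Open {P2, P4}.
  #1→P4 9, #2→P2 7, #3→P2 4, #4→P4 11, #5→P4 6  ⇒ total 37.
Compare {P2, P3}: total 40.
Compare {P1, P2}: total 49.
No size-2 selection does better; minimum is 37.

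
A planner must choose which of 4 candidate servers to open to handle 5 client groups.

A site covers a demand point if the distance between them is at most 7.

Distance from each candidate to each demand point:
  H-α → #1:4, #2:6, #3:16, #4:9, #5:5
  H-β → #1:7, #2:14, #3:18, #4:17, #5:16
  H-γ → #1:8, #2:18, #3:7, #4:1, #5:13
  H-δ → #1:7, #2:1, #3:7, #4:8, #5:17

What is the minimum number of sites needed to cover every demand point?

2

Coverage sets (demand points within 7 of each site):
  H-α: {#1, #2, #5}
  H-β: {#1}
  H-γ: {#3, #4}
  H-δ: {#1, #2, #3}
No single site covers all 5 demand points.
But {H-α, H-γ} covers everything, so the minimum is 2.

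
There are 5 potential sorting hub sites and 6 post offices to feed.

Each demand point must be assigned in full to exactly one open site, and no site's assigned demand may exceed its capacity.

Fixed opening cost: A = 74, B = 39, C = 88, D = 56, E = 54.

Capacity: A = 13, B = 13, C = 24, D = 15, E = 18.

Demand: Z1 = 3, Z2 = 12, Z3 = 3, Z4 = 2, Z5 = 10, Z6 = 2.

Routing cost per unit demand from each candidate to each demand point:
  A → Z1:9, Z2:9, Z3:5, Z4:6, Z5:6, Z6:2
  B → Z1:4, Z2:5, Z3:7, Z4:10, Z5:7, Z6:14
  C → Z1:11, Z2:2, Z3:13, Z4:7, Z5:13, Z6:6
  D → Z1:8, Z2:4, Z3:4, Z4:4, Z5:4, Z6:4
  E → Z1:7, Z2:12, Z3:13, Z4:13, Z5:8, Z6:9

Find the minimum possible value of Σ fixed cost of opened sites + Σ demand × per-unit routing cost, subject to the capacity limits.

Open {C, D}; cheapest assignment that respects the capacities:
  C (cap 24, load 17): Z1, Z2, Z6 — cost 3×11 + 12×2 + 2×6 = 69
  D (cap 15, load 15): Z3, Z4, Z5 — cost 3×4 + 2×4 + 10×4 = 60
  Shipping 129, fixed 144 → total 273.
  Any other capacity-feasible assignment to {C, D} ships for at least 129.
Compare {B, C, D}: its best feasible assignment gives total 291.
Compare {B, C}: its best feasible assignment gives total 298.
Every other set of open sites that can feasibly serve all demand totals ≥ 291 even under its best assignment. Minimum: 273.

273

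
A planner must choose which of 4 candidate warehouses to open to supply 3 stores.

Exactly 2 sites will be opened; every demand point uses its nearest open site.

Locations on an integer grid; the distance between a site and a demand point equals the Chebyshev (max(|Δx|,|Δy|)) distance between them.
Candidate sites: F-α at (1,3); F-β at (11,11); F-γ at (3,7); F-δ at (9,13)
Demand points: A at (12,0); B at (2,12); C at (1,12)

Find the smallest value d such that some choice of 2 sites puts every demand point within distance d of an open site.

9

Open {F-α, F-γ}.
  Farthest demand point is A at distance 9 (to F-γ); all others are ≤ 9.
With {F-β, F-γ} the worst case is 9.
With {F-γ, F-δ} the worst case is 9.
No size-2 selection achieves below 9.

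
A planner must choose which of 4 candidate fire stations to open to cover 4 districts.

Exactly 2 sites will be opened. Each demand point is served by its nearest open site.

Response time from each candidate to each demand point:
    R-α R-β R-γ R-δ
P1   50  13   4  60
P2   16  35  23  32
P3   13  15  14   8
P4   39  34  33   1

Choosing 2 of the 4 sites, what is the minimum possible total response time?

Open {P1, P3}.
  R-α→P3 13, R-β→P1 13, R-γ→P1 4, R-δ→P3 8  ⇒ total 38.
Compare {P3, P4}: total 43.
Compare {P2, P3}: total 50.
No size-2 selection does better; minimum is 38.

38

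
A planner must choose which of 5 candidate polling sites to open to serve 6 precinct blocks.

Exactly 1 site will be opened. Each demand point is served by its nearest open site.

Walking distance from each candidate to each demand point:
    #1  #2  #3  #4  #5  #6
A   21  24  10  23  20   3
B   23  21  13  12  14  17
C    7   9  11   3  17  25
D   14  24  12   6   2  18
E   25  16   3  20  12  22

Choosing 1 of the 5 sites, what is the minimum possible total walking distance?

Open {C}.
  #1→C 7, #2→C 9, #3→C 11, #4→C 3, #5→C 17, #6→C 25  ⇒ total 72.
Compare {D}: total 76.
Compare {E}: total 98.
No size-1 selection does better; minimum is 72.

72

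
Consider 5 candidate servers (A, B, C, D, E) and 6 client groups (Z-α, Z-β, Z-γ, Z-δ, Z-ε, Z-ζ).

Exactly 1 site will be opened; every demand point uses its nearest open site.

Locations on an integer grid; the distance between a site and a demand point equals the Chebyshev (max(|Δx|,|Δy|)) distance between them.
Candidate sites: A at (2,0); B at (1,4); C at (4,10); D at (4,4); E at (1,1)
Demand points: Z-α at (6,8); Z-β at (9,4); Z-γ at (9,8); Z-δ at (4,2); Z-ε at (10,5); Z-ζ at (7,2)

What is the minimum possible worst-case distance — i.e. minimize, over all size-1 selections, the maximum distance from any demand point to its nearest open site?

Open {D}.
  Farthest demand point is Z-ε at distance 6 (to D); all others are ≤ 6.
With {A} the worst case is 8.
With {C} the worst case is 8.
No size-1 selection achieves below 6.

6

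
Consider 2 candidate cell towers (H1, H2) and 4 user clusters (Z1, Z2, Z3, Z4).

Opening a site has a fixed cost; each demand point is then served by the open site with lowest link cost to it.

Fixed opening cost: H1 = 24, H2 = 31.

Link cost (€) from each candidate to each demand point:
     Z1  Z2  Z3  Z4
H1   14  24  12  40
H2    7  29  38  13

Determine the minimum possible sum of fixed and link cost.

Open {H1, H2}: assign each demand point to its cheapest open site.
  Z1→H2 7, Z2→H1 24, Z3→H1 12, Z4→H2 13
  link cost 56, fixed 55 → total 111.
Compare {H1}: link cost 90 + fixed 24 = 114.
Compare {H2}: link cost 87 + fixed 31 = 118.

111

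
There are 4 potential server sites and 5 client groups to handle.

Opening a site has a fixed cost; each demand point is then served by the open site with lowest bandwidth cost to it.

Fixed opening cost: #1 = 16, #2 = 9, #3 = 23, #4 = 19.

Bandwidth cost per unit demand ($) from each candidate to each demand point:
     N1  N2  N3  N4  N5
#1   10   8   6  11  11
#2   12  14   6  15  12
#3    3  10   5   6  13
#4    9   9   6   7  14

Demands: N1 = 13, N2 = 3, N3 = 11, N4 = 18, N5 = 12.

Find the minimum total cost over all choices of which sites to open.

397

Open {#1, #3}: assign each demand point to its cheapest open site.
  N1→#3 13×3=39, N2→#1 3×8=24, N3→#3 11×5=55, N4→#3 18×6=108, N5→#1 12×11=132
  bandwidth cost 358, fixed 39 → total 397.
Compare {#1, #2, #3}: bandwidth cost 358 + fixed 48 = 406.
Compare {#2, #3}: bandwidth cost 376 + fixed 32 = 408.
Compare {#3}: bandwidth cost 388 + fixed 23 = 411.
All other subsets cost ≥ 406. Minimum total cost: 397.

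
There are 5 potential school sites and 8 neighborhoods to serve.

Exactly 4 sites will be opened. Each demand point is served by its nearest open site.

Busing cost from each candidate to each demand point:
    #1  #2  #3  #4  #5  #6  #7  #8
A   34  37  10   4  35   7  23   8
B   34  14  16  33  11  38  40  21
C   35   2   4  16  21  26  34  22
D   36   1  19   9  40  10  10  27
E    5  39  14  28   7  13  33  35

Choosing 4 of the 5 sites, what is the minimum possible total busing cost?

46

Open {A, C, D, E}.
  #1→E 5, #2→D 1, #3→C 4, #4→A 4, #5→E 7, #6→A 7, #7→D 10, #8→A 8  ⇒ total 46.
Compare {A, B, D, E}: total 52.
Compare {A, B, C, E}: total 60.
No size-4 selection does better; minimum is 46.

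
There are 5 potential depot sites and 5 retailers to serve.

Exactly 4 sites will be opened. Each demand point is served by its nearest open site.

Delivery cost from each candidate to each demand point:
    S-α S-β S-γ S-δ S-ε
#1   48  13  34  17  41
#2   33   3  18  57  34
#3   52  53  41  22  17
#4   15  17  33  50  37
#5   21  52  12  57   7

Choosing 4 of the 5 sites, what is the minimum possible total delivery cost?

Open {#1, #2, #4, #5}.
  S-α→#4 15, S-β→#2 3, S-γ→#5 12, S-δ→#1 17, S-ε→#5 7  ⇒ total 54.
Compare {#2, #3, #4, #5}: total 59.
Compare {#1, #2, #3, #5}: total 60.
No size-4 selection does better; minimum is 54.

54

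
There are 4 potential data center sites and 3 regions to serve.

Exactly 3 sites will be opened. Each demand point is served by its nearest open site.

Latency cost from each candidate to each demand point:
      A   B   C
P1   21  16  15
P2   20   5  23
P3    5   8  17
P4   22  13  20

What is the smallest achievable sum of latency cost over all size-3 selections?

25

Open {P1, P2, P3}.
  A→P3 5, B→P2 5, C→P1 15  ⇒ total 25.
Compare {P2, P3, P4}: total 27.
Compare {P1, P3, P4}: total 28.
No size-3 selection does better; minimum is 25.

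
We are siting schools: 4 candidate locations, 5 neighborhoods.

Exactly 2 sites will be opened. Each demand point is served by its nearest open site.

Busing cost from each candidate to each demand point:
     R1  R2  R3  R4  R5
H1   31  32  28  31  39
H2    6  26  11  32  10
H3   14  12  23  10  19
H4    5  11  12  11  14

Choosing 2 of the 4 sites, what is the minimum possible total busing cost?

Open {H2, H4}.
  R1→H4 5, R2→H4 11, R3→H2 11, R4→H4 11, R5→H2 10  ⇒ total 48.
Compare {H2, H3}: total 49.
Compare {H3, H4}: total 52.
No size-2 selection does better; minimum is 48.

48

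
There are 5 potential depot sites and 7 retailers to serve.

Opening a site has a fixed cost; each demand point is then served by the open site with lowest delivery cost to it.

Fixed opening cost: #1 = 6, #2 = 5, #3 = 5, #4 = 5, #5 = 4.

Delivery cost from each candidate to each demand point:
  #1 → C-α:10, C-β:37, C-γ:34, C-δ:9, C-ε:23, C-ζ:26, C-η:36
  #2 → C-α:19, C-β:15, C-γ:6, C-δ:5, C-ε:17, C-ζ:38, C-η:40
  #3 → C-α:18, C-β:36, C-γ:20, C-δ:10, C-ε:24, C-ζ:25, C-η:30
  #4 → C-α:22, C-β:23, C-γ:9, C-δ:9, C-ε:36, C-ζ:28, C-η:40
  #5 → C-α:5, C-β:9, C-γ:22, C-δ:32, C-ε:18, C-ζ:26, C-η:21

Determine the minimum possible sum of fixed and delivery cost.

Open {#2, #5}: assign each demand point to its cheapest open site.
  C-α→#5 5, C-β→#5 9, C-γ→#2 6, C-δ→#2 5, C-ε→#2 17, C-ζ→#5 26, C-η→#5 21
  delivery cost 89, fixed 9 → total 98.
Compare {#2, #3, #5}: delivery cost 88 + fixed 14 = 102.
Compare {#2, #4, #5}: delivery cost 89 + fixed 14 = 103.
Compare {#1, #2, #5}: delivery cost 89 + fixed 15 = 104.
All other subsets cost ≥ 102. Minimum total cost: 98.

98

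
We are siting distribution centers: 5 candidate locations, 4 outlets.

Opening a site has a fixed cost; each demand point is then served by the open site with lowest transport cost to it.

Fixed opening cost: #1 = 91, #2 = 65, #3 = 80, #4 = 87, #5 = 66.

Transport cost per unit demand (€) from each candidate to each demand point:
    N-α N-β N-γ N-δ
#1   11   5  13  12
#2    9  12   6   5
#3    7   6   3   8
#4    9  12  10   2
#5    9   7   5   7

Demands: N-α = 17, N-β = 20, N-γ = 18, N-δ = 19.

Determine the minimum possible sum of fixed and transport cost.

Open {#3, #4}: assign each demand point to its cheapest open site.
  N-α→#3 17×7=119, N-β→#3 20×6=120, N-γ→#3 18×3=54, N-δ→#4 19×2=38
  transport cost 331, fixed 167 → total 498.
Compare {#3}: transport cost 445 + fixed 80 = 525.
Compare {#2, #3}: transport cost 388 + fixed 145 = 533.
Compare {#2, #3, #4}: transport cost 331 + fixed 232 = 563.
All other subsets cost ≥ 525. Minimum total cost: 498.

498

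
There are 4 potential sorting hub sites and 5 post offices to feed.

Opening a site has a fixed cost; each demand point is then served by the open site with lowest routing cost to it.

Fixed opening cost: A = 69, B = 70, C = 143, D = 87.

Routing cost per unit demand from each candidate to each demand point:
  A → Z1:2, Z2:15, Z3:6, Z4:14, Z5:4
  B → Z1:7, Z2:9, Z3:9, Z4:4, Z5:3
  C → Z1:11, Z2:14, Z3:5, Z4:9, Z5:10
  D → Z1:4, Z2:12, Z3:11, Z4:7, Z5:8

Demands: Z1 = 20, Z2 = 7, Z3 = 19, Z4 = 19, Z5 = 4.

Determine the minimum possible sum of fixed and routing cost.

Open {A, B}: assign each demand point to its cheapest open site.
  Z1→A 20×2=40, Z2→B 7×9=63, Z3→A 19×6=114, Z4→B 19×4=76, Z5→B 4×3=12
  routing cost 305, fixed 139 → total 444.
Compare {A, B, D}: routing cost 305 + fixed 226 = 531.
Compare {B}: routing cost 462 + fixed 70 = 532.
Compare {A, D}: routing cost 387 + fixed 156 = 543.
All other subsets cost ≥ 531. Minimum total cost: 444.

444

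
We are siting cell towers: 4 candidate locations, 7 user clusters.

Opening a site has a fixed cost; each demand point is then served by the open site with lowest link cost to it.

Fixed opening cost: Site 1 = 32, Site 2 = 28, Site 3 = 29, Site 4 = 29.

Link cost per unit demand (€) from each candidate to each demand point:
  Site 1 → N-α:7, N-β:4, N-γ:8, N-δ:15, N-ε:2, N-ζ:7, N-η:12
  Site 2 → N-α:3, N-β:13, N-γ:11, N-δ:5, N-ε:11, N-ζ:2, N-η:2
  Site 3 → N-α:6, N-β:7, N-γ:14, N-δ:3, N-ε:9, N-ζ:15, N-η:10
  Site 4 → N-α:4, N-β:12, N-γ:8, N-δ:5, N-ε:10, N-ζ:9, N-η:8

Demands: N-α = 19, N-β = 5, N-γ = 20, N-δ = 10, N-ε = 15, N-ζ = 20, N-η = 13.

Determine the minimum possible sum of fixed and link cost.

Open {Site 1, Site 2}: assign each demand point to its cheapest open site.
  N-α→Site 2 19×3=57, N-β→Site 1 5×4=20, N-γ→Site 1 20×8=160, N-δ→Site 2 10×5=50, N-ε→Site 1 15×2=30, N-ζ→Site 2 20×2=40, N-η→Site 2 13×2=26
  link cost 383, fixed 60 → total 443.
Compare {Site 1, Site 2, Site 3}: link cost 363 + fixed 89 = 452.
Compare {Site 1, Site 2, Site 4}: link cost 383 + fixed 89 = 472.
Compare {Site 1, Site 2, Site 3, Site 4}: link cost 363 + fixed 118 = 481.
All other subsets cost ≥ 452. Minimum total cost: 443.

443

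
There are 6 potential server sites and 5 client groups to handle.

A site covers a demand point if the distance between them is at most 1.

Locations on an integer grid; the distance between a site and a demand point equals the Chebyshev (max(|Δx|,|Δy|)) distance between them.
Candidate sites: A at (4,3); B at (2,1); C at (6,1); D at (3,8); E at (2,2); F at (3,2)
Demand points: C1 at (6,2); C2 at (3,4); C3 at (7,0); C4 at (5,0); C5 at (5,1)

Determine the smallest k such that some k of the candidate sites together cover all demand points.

2

Coverage sets (demand points within 1 of each site):
  A: {C2}
  B: {}
  C: {C1, C3, C4, C5}
  D: {}
  E: {}
  F: {}
No single site covers all 5 demand points.
But {A, C} covers everything, so the minimum is 2.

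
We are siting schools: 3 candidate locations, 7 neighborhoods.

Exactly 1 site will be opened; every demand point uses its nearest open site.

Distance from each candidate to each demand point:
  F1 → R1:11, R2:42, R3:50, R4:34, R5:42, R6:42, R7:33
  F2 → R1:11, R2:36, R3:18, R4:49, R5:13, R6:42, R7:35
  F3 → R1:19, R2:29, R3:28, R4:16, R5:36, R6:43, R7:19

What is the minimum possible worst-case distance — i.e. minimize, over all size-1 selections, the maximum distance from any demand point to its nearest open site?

43

Open {F3}.
  Farthest demand point is R6 at distance 43 (to F3); all others are ≤ 43.
With {F2} the worst case is 49.
With {F1} the worst case is 50.
No size-1 selection achieves below 43.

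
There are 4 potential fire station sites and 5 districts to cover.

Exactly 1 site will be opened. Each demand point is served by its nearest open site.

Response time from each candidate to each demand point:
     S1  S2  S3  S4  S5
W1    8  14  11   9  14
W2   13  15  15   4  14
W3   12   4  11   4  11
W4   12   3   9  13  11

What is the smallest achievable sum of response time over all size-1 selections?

42

Open {W3}.
  S1→W3 12, S2→W3 4, S3→W3 11, S4→W3 4, S5→W3 11  ⇒ total 42.
Compare {W4}: total 48.
Compare {W1}: total 56.
No size-1 selection does better; minimum is 42.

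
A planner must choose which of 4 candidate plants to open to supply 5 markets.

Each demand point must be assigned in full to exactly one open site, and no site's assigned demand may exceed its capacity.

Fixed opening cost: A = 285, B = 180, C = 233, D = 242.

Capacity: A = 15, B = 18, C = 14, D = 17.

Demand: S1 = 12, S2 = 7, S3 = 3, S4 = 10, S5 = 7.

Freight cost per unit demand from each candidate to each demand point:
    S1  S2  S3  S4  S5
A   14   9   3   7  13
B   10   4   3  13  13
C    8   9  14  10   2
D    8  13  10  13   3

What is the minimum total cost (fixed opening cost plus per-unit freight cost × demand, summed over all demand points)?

939

Open {B, C, D}; cheapest assignment that respects the capacities:
  B (cap 18, load 10): S2, S3 — cost 7×4 + 3×3 = 37
  C (cap 14, load 12): S1 — cost 12×8 = 96
  D (cap 17, load 17): S4, S5 — cost 10×13 + 7×3 = 151
  Shipping 284, fixed 655 → total 939.
  Any other capacity-feasible assignment to {B, C, D} ships for at least 284.
Compare {A, B, C}: its best feasible assignment gives total 974.
Compare {A, B, D}: its best feasible assignment gives total 1001.
Every other set of open sites that can feasibly serve all demand totals ≥ 974 even under its best assignment. Minimum: 939.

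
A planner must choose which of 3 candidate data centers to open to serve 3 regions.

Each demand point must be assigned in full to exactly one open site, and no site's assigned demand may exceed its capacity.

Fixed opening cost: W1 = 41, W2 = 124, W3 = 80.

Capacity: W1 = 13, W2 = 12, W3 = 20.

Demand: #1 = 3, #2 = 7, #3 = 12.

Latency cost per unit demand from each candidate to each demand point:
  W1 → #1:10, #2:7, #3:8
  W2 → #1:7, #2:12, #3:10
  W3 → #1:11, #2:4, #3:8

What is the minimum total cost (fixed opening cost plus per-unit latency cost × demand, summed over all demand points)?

Open {W1, W3}; cheapest assignment that respects the capacities:
  W1 (cap 13, load 3): #1 — cost 3×10 = 30
  W3 (cap 20, load 19): #2, #3 — cost 7×4 + 12×8 = 124
  Shipping 154, fixed 121 → total 275.
  Any other capacity-feasible assignment to {W1, W3} ships for at least 154.
Compare {W2, W3}: its best feasible assignment gives total 349.
Compare {W1, W2}: its best feasible assignment gives total 364.
Every other set of open sites that can feasibly serve all demand totals ≥ 349 even under its best assignment. Minimum: 275.

275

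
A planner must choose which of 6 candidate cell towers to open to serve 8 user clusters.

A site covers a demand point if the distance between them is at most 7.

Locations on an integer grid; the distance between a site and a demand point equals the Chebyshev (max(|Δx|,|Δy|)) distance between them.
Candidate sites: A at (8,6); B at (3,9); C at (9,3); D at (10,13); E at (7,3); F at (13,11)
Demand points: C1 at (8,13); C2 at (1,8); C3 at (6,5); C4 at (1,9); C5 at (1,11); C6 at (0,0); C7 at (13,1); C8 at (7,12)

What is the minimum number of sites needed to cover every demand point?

Coverage sets (demand points within 7 of each site):
  A: {C1, C2, C3, C4, C5, C7, C8}
  B: {C1, C2, C3, C4, C5, C8}
  C: {C3, C7}
  D: {C1, C8}
  E: {C2, C3, C4, C6, C7}
  F: {C1, C3, C8}
No single site covers all 8 demand points.
But {A, E} covers everything, so the minimum is 2.

2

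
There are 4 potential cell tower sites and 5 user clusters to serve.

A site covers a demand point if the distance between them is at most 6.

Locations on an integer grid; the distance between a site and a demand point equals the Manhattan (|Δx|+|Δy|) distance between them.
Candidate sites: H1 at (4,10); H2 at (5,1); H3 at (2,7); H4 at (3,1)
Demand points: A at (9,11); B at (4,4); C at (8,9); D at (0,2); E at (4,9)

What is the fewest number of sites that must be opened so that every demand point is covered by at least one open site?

Coverage sets (demand points within 6 of each site):
  H1: {A, B, C, E}
  H2: {B, D}
  H3: {B, E}
  H4: {B, D}
No single site covers all 5 demand points.
But {H1, H2} covers everything, so the minimum is 2.

2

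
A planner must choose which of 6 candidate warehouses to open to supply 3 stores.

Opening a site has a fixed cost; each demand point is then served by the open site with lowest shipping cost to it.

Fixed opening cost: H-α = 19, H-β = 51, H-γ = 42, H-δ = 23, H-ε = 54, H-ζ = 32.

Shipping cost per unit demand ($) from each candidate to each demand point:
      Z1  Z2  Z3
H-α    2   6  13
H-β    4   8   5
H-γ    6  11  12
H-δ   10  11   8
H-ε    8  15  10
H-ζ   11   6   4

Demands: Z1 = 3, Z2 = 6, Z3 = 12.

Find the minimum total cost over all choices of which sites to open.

Open {H-α, H-ζ}: assign each demand point to its cheapest open site.
  Z1→H-α 3×2=6, Z2→H-α 6×6=36, Z3→H-ζ 12×4=48
  shipping cost 90, fixed 51 → total 141.
Compare {H-ζ}: shipping cost 117 + fixed 32 = 149.
Compare {H-α, H-δ, H-ζ}: shipping cost 90 + fixed 74 = 164.
Compare {H-δ, H-ζ}: shipping cost 114 + fixed 55 = 169.
All other subsets cost ≥ 149. Minimum total cost: 141.

141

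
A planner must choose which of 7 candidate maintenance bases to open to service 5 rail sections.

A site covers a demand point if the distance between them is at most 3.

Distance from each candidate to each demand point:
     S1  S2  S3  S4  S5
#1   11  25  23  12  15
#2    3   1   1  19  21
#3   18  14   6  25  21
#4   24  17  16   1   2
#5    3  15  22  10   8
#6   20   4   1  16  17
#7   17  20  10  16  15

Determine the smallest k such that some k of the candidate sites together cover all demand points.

Coverage sets (demand points within 3 of each site):
  #1: {}
  #2: {S1, S2, S3}
  #3: {}
  #4: {S4, S5}
  #5: {S1}
  #6: {S3}
  #7: {}
No single site covers all 5 demand points.
But {#2, #4} covers everything, so the minimum is 2.

2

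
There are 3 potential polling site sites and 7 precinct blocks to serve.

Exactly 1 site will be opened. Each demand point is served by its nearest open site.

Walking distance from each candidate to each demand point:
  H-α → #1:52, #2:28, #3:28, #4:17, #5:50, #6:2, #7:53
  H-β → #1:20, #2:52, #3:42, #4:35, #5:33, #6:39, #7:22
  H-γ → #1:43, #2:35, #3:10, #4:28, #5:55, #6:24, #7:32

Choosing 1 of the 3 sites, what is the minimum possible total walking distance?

Open {H-γ}.
  #1→H-γ 43, #2→H-γ 35, #3→H-γ 10, #4→H-γ 28, #5→H-γ 55, #6→H-γ 24, #7→H-γ 32  ⇒ total 227.
Compare {H-α}: total 230.
Compare {H-β}: total 243.

227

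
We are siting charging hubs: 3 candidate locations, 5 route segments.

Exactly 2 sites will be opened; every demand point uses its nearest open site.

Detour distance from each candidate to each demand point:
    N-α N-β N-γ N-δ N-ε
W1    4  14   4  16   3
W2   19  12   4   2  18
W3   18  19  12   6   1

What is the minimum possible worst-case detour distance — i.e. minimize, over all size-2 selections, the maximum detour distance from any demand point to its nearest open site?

12

Open {W1, W2}.
  Farthest demand point is N-β at detour distance 12 (to W2); all others are ≤ 12.
With {W1, W3} the worst case is 14.
With {W2, W3} the worst case is 18.
No size-2 selection achieves below 12.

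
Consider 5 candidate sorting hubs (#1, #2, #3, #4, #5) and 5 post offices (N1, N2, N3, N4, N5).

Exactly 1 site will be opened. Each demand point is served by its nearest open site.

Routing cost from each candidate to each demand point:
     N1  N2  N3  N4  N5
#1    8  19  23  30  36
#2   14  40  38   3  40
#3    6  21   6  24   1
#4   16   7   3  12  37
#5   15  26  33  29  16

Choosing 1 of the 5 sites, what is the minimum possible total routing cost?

Open {#3}.
  N1→#3 6, N2→#3 21, N3→#3 6, N4→#3 24, N5→#3 1  ⇒ total 58.
Compare {#4}: total 75.
Compare {#1}: total 116.
No size-1 selection does better; minimum is 58.

58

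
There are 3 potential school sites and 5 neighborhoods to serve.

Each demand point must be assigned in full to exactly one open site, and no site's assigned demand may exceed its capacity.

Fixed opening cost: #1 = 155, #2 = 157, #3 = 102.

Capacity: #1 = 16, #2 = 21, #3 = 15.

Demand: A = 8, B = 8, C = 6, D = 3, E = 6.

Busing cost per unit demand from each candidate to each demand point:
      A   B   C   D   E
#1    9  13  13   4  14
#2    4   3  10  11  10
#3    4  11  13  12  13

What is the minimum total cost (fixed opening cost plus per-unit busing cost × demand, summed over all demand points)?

Open {#2, #3}; cheapest assignment that respects the capacities:
  #2 (cap 21, load 20): B, C, E — cost 8×3 + 6×10 + 6×10 = 144
  #3 (cap 15, load 11): A, D — cost 8×4 + 3×12 = 68
  Shipping 212, fixed 259 → total 471.
  Any other capacity-feasible assignment to {#2, #3} ships for at least 212.
Compare {#1, #2}: its best feasible assignment gives total 540.
Compare {#1, #2, #3}: its best feasible assignment gives total 602.
Every other set of open sites that can feasibly serve all demand totals ≥ 540 even under its best assignment. Minimum: 471.

471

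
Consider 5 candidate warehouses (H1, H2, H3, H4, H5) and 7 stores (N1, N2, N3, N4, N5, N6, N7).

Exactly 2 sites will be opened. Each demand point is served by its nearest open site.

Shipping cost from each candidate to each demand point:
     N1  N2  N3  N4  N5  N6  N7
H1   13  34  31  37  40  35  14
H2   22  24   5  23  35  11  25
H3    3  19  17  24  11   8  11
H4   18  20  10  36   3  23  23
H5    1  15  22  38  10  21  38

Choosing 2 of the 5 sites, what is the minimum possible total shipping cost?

78

Open {H3, H4}.
  N1→H3 3, N2→H3 19, N3→H4 10, N4→H3 24, N5→H4 3, N6→H3 8, N7→H3 11  ⇒ total 78.
Compare {H2, H3}: total 80.
Compare {H3, H5}: total 86.
No size-2 selection does better; minimum is 78.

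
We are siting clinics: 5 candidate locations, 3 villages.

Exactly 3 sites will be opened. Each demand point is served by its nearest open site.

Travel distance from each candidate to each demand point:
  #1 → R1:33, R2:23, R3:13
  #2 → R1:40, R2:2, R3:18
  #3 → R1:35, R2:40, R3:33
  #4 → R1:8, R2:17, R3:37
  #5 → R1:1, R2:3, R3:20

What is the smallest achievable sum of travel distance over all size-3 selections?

Open {#1, #2, #5}.
  R1→#5 1, R2→#2 2, R3→#1 13  ⇒ total 16.
Compare {#1, #3, #5}: total 17.
Compare {#1, #4, #5}: total 17.
No size-3 selection does better; minimum is 16.

16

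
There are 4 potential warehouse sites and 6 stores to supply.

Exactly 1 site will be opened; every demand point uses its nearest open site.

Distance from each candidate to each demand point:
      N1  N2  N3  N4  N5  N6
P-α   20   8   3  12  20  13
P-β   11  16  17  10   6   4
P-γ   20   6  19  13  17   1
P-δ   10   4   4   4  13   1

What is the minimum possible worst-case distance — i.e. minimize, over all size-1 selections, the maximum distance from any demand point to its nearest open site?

13

Open {P-δ}.
  Farthest demand point is N5 at distance 13 (to P-δ); all others are ≤ 13.
With {P-β} the worst case is 17.
With {P-α} the worst case is 20.
No size-1 selection achieves below 13.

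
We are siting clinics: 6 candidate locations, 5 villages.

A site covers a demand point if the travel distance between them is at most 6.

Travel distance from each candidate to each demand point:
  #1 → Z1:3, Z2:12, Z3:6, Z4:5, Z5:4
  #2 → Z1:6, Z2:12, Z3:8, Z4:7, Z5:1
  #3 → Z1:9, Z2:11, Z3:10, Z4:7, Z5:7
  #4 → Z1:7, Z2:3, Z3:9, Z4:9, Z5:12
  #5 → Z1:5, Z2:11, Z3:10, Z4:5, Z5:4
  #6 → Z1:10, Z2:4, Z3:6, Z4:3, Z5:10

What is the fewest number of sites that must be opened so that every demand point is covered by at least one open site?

Coverage sets (demand points within 6 of each site):
  #1: {Z1, Z3, Z4, Z5}
  #2: {Z1, Z5}
  #3: {}
  #4: {Z2}
  #5: {Z1, Z4, Z5}
  #6: {Z2, Z3, Z4}
No single site covers all 5 demand points.
But {#1, #4} covers everything, so the minimum is 2.

2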